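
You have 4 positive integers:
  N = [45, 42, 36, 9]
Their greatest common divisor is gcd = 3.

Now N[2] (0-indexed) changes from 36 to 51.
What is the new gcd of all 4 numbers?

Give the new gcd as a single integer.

Answer: 3

Derivation:
Numbers: [45, 42, 36, 9], gcd = 3
Change: index 2, 36 -> 51
gcd of the OTHER numbers (without index 2): gcd([45, 42, 9]) = 3
New gcd = gcd(g_others, new_val) = gcd(3, 51) = 3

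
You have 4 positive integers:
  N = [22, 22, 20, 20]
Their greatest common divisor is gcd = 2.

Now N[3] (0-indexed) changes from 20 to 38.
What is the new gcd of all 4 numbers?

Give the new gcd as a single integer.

Numbers: [22, 22, 20, 20], gcd = 2
Change: index 3, 20 -> 38
gcd of the OTHER numbers (without index 3): gcd([22, 22, 20]) = 2
New gcd = gcd(g_others, new_val) = gcd(2, 38) = 2

Answer: 2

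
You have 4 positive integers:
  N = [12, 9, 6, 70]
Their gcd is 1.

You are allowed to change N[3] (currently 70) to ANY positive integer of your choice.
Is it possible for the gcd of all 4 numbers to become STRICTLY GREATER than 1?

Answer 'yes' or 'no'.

Answer: yes

Derivation:
Current gcd = 1
gcd of all OTHER numbers (without N[3]=70): gcd([12, 9, 6]) = 3
The new gcd after any change is gcd(3, new_value).
This can be at most 3.
Since 3 > old gcd 1, the gcd CAN increase (e.g., set N[3] = 3).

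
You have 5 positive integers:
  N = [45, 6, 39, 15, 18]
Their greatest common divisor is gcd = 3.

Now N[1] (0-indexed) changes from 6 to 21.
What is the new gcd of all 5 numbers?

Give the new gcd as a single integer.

Answer: 3

Derivation:
Numbers: [45, 6, 39, 15, 18], gcd = 3
Change: index 1, 6 -> 21
gcd of the OTHER numbers (without index 1): gcd([45, 39, 15, 18]) = 3
New gcd = gcd(g_others, new_val) = gcd(3, 21) = 3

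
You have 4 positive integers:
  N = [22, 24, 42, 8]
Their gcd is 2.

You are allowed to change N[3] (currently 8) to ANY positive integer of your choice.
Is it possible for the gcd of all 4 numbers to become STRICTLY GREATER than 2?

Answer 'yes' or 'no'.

Answer: no

Derivation:
Current gcd = 2
gcd of all OTHER numbers (without N[3]=8): gcd([22, 24, 42]) = 2
The new gcd after any change is gcd(2, new_value).
This can be at most 2.
Since 2 = old gcd 2, the gcd can only stay the same or decrease.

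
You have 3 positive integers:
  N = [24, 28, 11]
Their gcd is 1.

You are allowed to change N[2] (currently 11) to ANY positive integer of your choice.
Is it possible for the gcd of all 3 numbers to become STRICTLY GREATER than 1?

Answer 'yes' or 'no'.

Current gcd = 1
gcd of all OTHER numbers (without N[2]=11): gcd([24, 28]) = 4
The new gcd after any change is gcd(4, new_value).
This can be at most 4.
Since 4 > old gcd 1, the gcd CAN increase (e.g., set N[2] = 4).

Answer: yes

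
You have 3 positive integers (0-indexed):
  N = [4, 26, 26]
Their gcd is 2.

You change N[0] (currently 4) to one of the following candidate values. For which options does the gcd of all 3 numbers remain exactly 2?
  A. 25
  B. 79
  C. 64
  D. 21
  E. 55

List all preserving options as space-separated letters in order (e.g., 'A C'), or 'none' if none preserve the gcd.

Old gcd = 2; gcd of others (without N[0]) = 26
New gcd for candidate v: gcd(26, v). Preserves old gcd iff gcd(26, v) = 2.
  Option A: v=25, gcd(26,25)=1 -> changes
  Option B: v=79, gcd(26,79)=1 -> changes
  Option C: v=64, gcd(26,64)=2 -> preserves
  Option D: v=21, gcd(26,21)=1 -> changes
  Option E: v=55, gcd(26,55)=1 -> changes

Answer: C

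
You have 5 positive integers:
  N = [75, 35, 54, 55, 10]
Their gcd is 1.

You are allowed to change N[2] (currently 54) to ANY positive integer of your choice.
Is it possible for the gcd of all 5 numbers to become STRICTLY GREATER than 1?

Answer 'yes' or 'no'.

Answer: yes

Derivation:
Current gcd = 1
gcd of all OTHER numbers (without N[2]=54): gcd([75, 35, 55, 10]) = 5
The new gcd after any change is gcd(5, new_value).
This can be at most 5.
Since 5 > old gcd 1, the gcd CAN increase (e.g., set N[2] = 5).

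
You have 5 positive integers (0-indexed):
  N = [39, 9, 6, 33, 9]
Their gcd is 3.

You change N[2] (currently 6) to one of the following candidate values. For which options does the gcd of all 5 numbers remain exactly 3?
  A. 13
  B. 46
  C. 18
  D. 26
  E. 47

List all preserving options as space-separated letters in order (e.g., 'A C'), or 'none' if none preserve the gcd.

Old gcd = 3; gcd of others (without N[2]) = 3
New gcd for candidate v: gcd(3, v). Preserves old gcd iff gcd(3, v) = 3.
  Option A: v=13, gcd(3,13)=1 -> changes
  Option B: v=46, gcd(3,46)=1 -> changes
  Option C: v=18, gcd(3,18)=3 -> preserves
  Option D: v=26, gcd(3,26)=1 -> changes
  Option E: v=47, gcd(3,47)=1 -> changes

Answer: C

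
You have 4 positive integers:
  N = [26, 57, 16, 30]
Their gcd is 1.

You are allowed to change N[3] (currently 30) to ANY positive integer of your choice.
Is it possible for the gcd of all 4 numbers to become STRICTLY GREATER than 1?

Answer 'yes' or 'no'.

Answer: no

Derivation:
Current gcd = 1
gcd of all OTHER numbers (without N[3]=30): gcd([26, 57, 16]) = 1
The new gcd after any change is gcd(1, new_value).
This can be at most 1.
Since 1 = old gcd 1, the gcd can only stay the same or decrease.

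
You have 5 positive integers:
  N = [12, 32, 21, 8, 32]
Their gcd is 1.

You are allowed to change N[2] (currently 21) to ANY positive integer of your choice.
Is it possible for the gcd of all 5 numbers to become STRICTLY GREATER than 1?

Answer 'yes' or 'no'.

Current gcd = 1
gcd of all OTHER numbers (without N[2]=21): gcd([12, 32, 8, 32]) = 4
The new gcd after any change is gcd(4, new_value).
This can be at most 4.
Since 4 > old gcd 1, the gcd CAN increase (e.g., set N[2] = 4).

Answer: yes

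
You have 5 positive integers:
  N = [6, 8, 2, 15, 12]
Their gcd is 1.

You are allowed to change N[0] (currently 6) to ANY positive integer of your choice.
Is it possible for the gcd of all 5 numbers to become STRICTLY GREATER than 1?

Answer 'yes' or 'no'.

Current gcd = 1
gcd of all OTHER numbers (without N[0]=6): gcd([8, 2, 15, 12]) = 1
The new gcd after any change is gcd(1, new_value).
This can be at most 1.
Since 1 = old gcd 1, the gcd can only stay the same or decrease.

Answer: no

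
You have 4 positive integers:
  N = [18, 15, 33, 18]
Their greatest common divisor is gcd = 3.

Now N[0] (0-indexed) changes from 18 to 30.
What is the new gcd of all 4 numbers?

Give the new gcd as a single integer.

Numbers: [18, 15, 33, 18], gcd = 3
Change: index 0, 18 -> 30
gcd of the OTHER numbers (without index 0): gcd([15, 33, 18]) = 3
New gcd = gcd(g_others, new_val) = gcd(3, 30) = 3

Answer: 3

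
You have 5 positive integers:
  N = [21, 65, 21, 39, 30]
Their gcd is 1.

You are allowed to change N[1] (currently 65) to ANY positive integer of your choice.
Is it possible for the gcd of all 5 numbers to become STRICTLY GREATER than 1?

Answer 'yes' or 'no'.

Current gcd = 1
gcd of all OTHER numbers (without N[1]=65): gcd([21, 21, 39, 30]) = 3
The new gcd after any change is gcd(3, new_value).
This can be at most 3.
Since 3 > old gcd 1, the gcd CAN increase (e.g., set N[1] = 3).

Answer: yes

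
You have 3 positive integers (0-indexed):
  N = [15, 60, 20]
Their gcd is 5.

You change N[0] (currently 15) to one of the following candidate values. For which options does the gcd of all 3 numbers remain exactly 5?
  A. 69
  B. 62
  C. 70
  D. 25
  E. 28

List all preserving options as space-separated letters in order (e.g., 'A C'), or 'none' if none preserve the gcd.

Answer: D

Derivation:
Old gcd = 5; gcd of others (without N[0]) = 20
New gcd for candidate v: gcd(20, v). Preserves old gcd iff gcd(20, v) = 5.
  Option A: v=69, gcd(20,69)=1 -> changes
  Option B: v=62, gcd(20,62)=2 -> changes
  Option C: v=70, gcd(20,70)=10 -> changes
  Option D: v=25, gcd(20,25)=5 -> preserves
  Option E: v=28, gcd(20,28)=4 -> changes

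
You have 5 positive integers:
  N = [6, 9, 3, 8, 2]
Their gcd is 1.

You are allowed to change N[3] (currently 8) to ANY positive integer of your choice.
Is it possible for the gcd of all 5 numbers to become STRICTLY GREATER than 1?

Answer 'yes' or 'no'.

Answer: no

Derivation:
Current gcd = 1
gcd of all OTHER numbers (without N[3]=8): gcd([6, 9, 3, 2]) = 1
The new gcd after any change is gcd(1, new_value).
This can be at most 1.
Since 1 = old gcd 1, the gcd can only stay the same or decrease.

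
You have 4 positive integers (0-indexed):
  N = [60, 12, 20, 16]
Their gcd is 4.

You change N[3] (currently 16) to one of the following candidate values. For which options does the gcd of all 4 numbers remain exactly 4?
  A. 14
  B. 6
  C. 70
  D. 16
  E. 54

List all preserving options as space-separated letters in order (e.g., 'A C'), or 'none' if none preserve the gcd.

Answer: D

Derivation:
Old gcd = 4; gcd of others (without N[3]) = 4
New gcd for candidate v: gcd(4, v). Preserves old gcd iff gcd(4, v) = 4.
  Option A: v=14, gcd(4,14)=2 -> changes
  Option B: v=6, gcd(4,6)=2 -> changes
  Option C: v=70, gcd(4,70)=2 -> changes
  Option D: v=16, gcd(4,16)=4 -> preserves
  Option E: v=54, gcd(4,54)=2 -> changes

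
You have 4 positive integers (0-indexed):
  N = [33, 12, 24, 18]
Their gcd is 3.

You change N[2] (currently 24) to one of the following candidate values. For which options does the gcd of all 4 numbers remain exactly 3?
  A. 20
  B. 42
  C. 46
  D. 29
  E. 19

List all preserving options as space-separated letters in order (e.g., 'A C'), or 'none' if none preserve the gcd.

Answer: B

Derivation:
Old gcd = 3; gcd of others (without N[2]) = 3
New gcd for candidate v: gcd(3, v). Preserves old gcd iff gcd(3, v) = 3.
  Option A: v=20, gcd(3,20)=1 -> changes
  Option B: v=42, gcd(3,42)=3 -> preserves
  Option C: v=46, gcd(3,46)=1 -> changes
  Option D: v=29, gcd(3,29)=1 -> changes
  Option E: v=19, gcd(3,19)=1 -> changes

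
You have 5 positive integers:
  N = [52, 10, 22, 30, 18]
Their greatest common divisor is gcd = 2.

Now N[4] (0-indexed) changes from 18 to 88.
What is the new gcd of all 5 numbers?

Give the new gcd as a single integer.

Answer: 2

Derivation:
Numbers: [52, 10, 22, 30, 18], gcd = 2
Change: index 4, 18 -> 88
gcd of the OTHER numbers (without index 4): gcd([52, 10, 22, 30]) = 2
New gcd = gcd(g_others, new_val) = gcd(2, 88) = 2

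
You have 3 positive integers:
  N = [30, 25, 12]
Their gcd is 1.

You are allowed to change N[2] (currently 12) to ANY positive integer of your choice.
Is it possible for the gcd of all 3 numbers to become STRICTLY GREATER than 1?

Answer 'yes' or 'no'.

Current gcd = 1
gcd of all OTHER numbers (without N[2]=12): gcd([30, 25]) = 5
The new gcd after any change is gcd(5, new_value).
This can be at most 5.
Since 5 > old gcd 1, the gcd CAN increase (e.g., set N[2] = 5).

Answer: yes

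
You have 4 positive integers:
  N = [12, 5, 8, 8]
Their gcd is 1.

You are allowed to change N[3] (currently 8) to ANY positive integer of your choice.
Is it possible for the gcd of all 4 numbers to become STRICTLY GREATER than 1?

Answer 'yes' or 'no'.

Answer: no

Derivation:
Current gcd = 1
gcd of all OTHER numbers (without N[3]=8): gcd([12, 5, 8]) = 1
The new gcd after any change is gcd(1, new_value).
This can be at most 1.
Since 1 = old gcd 1, the gcd can only stay the same or decrease.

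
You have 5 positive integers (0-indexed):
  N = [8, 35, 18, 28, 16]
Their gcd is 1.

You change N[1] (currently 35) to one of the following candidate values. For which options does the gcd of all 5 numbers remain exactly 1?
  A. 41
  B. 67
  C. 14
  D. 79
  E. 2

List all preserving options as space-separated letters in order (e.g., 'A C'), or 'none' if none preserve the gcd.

Answer: A B D

Derivation:
Old gcd = 1; gcd of others (without N[1]) = 2
New gcd for candidate v: gcd(2, v). Preserves old gcd iff gcd(2, v) = 1.
  Option A: v=41, gcd(2,41)=1 -> preserves
  Option B: v=67, gcd(2,67)=1 -> preserves
  Option C: v=14, gcd(2,14)=2 -> changes
  Option D: v=79, gcd(2,79)=1 -> preserves
  Option E: v=2, gcd(2,2)=2 -> changes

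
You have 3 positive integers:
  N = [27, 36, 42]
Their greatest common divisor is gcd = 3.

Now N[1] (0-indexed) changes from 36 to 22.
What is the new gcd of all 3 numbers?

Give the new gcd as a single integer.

Answer: 1

Derivation:
Numbers: [27, 36, 42], gcd = 3
Change: index 1, 36 -> 22
gcd of the OTHER numbers (without index 1): gcd([27, 42]) = 3
New gcd = gcd(g_others, new_val) = gcd(3, 22) = 1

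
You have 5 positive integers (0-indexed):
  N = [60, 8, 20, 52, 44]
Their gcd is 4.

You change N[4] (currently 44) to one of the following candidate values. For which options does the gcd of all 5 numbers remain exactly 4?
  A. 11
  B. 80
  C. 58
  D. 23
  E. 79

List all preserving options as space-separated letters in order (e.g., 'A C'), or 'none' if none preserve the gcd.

Old gcd = 4; gcd of others (without N[4]) = 4
New gcd for candidate v: gcd(4, v). Preserves old gcd iff gcd(4, v) = 4.
  Option A: v=11, gcd(4,11)=1 -> changes
  Option B: v=80, gcd(4,80)=4 -> preserves
  Option C: v=58, gcd(4,58)=2 -> changes
  Option D: v=23, gcd(4,23)=1 -> changes
  Option E: v=79, gcd(4,79)=1 -> changes

Answer: B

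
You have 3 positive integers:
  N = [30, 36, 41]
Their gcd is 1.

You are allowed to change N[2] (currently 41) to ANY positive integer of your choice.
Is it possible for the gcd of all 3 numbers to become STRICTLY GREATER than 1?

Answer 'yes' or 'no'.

Current gcd = 1
gcd of all OTHER numbers (without N[2]=41): gcd([30, 36]) = 6
The new gcd after any change is gcd(6, new_value).
This can be at most 6.
Since 6 > old gcd 1, the gcd CAN increase (e.g., set N[2] = 6).

Answer: yes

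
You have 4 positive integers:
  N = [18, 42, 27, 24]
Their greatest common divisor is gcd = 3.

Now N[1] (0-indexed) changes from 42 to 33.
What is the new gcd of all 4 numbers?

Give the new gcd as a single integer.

Numbers: [18, 42, 27, 24], gcd = 3
Change: index 1, 42 -> 33
gcd of the OTHER numbers (without index 1): gcd([18, 27, 24]) = 3
New gcd = gcd(g_others, new_val) = gcd(3, 33) = 3

Answer: 3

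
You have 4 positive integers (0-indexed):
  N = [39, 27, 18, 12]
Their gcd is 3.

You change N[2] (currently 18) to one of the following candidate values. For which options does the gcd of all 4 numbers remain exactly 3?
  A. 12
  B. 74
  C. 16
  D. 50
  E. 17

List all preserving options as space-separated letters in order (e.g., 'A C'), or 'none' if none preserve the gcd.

Old gcd = 3; gcd of others (without N[2]) = 3
New gcd for candidate v: gcd(3, v). Preserves old gcd iff gcd(3, v) = 3.
  Option A: v=12, gcd(3,12)=3 -> preserves
  Option B: v=74, gcd(3,74)=1 -> changes
  Option C: v=16, gcd(3,16)=1 -> changes
  Option D: v=50, gcd(3,50)=1 -> changes
  Option E: v=17, gcd(3,17)=1 -> changes

Answer: A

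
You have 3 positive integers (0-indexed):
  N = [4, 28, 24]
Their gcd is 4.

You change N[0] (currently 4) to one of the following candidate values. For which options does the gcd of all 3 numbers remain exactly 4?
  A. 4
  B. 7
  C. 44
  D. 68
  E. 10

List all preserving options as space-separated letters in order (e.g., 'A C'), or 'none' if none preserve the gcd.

Answer: A C D

Derivation:
Old gcd = 4; gcd of others (without N[0]) = 4
New gcd for candidate v: gcd(4, v). Preserves old gcd iff gcd(4, v) = 4.
  Option A: v=4, gcd(4,4)=4 -> preserves
  Option B: v=7, gcd(4,7)=1 -> changes
  Option C: v=44, gcd(4,44)=4 -> preserves
  Option D: v=68, gcd(4,68)=4 -> preserves
  Option E: v=10, gcd(4,10)=2 -> changes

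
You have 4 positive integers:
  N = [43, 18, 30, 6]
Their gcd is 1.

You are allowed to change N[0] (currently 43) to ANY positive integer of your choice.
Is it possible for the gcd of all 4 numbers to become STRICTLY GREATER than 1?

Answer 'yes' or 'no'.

Current gcd = 1
gcd of all OTHER numbers (without N[0]=43): gcd([18, 30, 6]) = 6
The new gcd after any change is gcd(6, new_value).
This can be at most 6.
Since 6 > old gcd 1, the gcd CAN increase (e.g., set N[0] = 6).

Answer: yes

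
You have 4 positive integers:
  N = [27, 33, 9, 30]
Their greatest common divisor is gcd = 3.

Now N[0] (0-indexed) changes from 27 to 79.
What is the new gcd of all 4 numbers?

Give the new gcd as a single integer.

Answer: 1

Derivation:
Numbers: [27, 33, 9, 30], gcd = 3
Change: index 0, 27 -> 79
gcd of the OTHER numbers (without index 0): gcd([33, 9, 30]) = 3
New gcd = gcd(g_others, new_val) = gcd(3, 79) = 1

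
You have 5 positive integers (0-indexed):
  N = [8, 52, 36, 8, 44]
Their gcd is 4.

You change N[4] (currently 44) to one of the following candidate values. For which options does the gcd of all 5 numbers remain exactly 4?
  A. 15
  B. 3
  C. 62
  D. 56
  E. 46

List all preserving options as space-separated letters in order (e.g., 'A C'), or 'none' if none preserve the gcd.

Answer: D

Derivation:
Old gcd = 4; gcd of others (without N[4]) = 4
New gcd for candidate v: gcd(4, v). Preserves old gcd iff gcd(4, v) = 4.
  Option A: v=15, gcd(4,15)=1 -> changes
  Option B: v=3, gcd(4,3)=1 -> changes
  Option C: v=62, gcd(4,62)=2 -> changes
  Option D: v=56, gcd(4,56)=4 -> preserves
  Option E: v=46, gcd(4,46)=2 -> changes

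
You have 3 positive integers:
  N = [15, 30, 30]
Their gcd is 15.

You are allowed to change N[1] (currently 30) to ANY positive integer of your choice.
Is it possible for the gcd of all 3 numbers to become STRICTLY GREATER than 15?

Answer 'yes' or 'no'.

Current gcd = 15
gcd of all OTHER numbers (without N[1]=30): gcd([15, 30]) = 15
The new gcd after any change is gcd(15, new_value).
This can be at most 15.
Since 15 = old gcd 15, the gcd can only stay the same or decrease.

Answer: no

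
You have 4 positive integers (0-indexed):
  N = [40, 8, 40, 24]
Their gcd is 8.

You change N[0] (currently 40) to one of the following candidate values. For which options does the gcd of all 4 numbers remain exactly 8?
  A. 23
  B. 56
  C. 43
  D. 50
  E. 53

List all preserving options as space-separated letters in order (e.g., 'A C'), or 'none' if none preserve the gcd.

Old gcd = 8; gcd of others (without N[0]) = 8
New gcd for candidate v: gcd(8, v). Preserves old gcd iff gcd(8, v) = 8.
  Option A: v=23, gcd(8,23)=1 -> changes
  Option B: v=56, gcd(8,56)=8 -> preserves
  Option C: v=43, gcd(8,43)=1 -> changes
  Option D: v=50, gcd(8,50)=2 -> changes
  Option E: v=53, gcd(8,53)=1 -> changes

Answer: B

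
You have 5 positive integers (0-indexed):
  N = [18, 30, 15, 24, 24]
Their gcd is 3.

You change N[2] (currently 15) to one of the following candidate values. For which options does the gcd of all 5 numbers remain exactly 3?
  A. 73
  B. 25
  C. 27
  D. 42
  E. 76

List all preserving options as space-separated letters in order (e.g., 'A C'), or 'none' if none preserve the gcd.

Old gcd = 3; gcd of others (without N[2]) = 6
New gcd for candidate v: gcd(6, v). Preserves old gcd iff gcd(6, v) = 3.
  Option A: v=73, gcd(6,73)=1 -> changes
  Option B: v=25, gcd(6,25)=1 -> changes
  Option C: v=27, gcd(6,27)=3 -> preserves
  Option D: v=42, gcd(6,42)=6 -> changes
  Option E: v=76, gcd(6,76)=2 -> changes

Answer: C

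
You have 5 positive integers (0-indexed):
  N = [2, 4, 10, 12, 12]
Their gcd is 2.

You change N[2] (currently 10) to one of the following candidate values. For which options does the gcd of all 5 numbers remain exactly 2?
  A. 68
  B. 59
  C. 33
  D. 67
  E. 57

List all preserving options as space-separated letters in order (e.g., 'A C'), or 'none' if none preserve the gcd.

Answer: A

Derivation:
Old gcd = 2; gcd of others (without N[2]) = 2
New gcd for candidate v: gcd(2, v). Preserves old gcd iff gcd(2, v) = 2.
  Option A: v=68, gcd(2,68)=2 -> preserves
  Option B: v=59, gcd(2,59)=1 -> changes
  Option C: v=33, gcd(2,33)=1 -> changes
  Option D: v=67, gcd(2,67)=1 -> changes
  Option E: v=57, gcd(2,57)=1 -> changes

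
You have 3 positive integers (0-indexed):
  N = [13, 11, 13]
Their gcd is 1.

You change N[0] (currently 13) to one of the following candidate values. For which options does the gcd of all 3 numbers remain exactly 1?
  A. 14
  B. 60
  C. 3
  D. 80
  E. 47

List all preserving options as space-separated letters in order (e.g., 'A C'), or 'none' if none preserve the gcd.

Answer: A B C D E

Derivation:
Old gcd = 1; gcd of others (without N[0]) = 1
New gcd for candidate v: gcd(1, v). Preserves old gcd iff gcd(1, v) = 1.
  Option A: v=14, gcd(1,14)=1 -> preserves
  Option B: v=60, gcd(1,60)=1 -> preserves
  Option C: v=3, gcd(1,3)=1 -> preserves
  Option D: v=80, gcd(1,80)=1 -> preserves
  Option E: v=47, gcd(1,47)=1 -> preserves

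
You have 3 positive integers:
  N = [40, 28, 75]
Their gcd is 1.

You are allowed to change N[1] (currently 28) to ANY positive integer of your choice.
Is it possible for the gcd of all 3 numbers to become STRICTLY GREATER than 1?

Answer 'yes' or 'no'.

Current gcd = 1
gcd of all OTHER numbers (without N[1]=28): gcd([40, 75]) = 5
The new gcd after any change is gcd(5, new_value).
This can be at most 5.
Since 5 > old gcd 1, the gcd CAN increase (e.g., set N[1] = 5).

Answer: yes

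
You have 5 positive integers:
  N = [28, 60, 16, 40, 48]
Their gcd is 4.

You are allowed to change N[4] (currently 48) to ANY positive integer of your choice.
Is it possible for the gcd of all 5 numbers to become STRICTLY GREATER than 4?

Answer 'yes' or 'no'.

Current gcd = 4
gcd of all OTHER numbers (without N[4]=48): gcd([28, 60, 16, 40]) = 4
The new gcd after any change is gcd(4, new_value).
This can be at most 4.
Since 4 = old gcd 4, the gcd can only stay the same or decrease.

Answer: no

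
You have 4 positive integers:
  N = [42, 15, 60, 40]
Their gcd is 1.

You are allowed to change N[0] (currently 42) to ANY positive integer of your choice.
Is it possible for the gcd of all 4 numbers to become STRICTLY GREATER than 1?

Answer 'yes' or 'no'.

Answer: yes

Derivation:
Current gcd = 1
gcd of all OTHER numbers (without N[0]=42): gcd([15, 60, 40]) = 5
The new gcd after any change is gcd(5, new_value).
This can be at most 5.
Since 5 > old gcd 1, the gcd CAN increase (e.g., set N[0] = 5).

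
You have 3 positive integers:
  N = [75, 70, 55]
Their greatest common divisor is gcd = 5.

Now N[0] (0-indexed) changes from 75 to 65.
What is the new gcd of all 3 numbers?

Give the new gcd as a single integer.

Numbers: [75, 70, 55], gcd = 5
Change: index 0, 75 -> 65
gcd of the OTHER numbers (without index 0): gcd([70, 55]) = 5
New gcd = gcd(g_others, new_val) = gcd(5, 65) = 5

Answer: 5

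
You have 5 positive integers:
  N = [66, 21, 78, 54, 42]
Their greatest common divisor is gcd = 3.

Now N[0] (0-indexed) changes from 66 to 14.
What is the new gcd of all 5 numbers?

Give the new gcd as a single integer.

Answer: 1

Derivation:
Numbers: [66, 21, 78, 54, 42], gcd = 3
Change: index 0, 66 -> 14
gcd of the OTHER numbers (without index 0): gcd([21, 78, 54, 42]) = 3
New gcd = gcd(g_others, new_val) = gcd(3, 14) = 1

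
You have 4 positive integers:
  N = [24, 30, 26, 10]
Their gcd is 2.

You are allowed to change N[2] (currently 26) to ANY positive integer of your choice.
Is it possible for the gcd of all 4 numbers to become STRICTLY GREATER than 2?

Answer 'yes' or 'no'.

Answer: no

Derivation:
Current gcd = 2
gcd of all OTHER numbers (without N[2]=26): gcd([24, 30, 10]) = 2
The new gcd after any change is gcd(2, new_value).
This can be at most 2.
Since 2 = old gcd 2, the gcd can only stay the same or decrease.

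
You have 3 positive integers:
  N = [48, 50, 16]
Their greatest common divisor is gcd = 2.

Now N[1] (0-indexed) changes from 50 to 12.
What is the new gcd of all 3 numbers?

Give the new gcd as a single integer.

Answer: 4

Derivation:
Numbers: [48, 50, 16], gcd = 2
Change: index 1, 50 -> 12
gcd of the OTHER numbers (without index 1): gcd([48, 16]) = 16
New gcd = gcd(g_others, new_val) = gcd(16, 12) = 4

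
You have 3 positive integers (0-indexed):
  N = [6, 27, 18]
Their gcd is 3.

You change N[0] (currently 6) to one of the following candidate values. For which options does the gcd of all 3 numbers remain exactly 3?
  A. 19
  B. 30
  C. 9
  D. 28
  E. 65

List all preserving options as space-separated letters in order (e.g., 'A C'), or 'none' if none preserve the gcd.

Old gcd = 3; gcd of others (without N[0]) = 9
New gcd for candidate v: gcd(9, v). Preserves old gcd iff gcd(9, v) = 3.
  Option A: v=19, gcd(9,19)=1 -> changes
  Option B: v=30, gcd(9,30)=3 -> preserves
  Option C: v=9, gcd(9,9)=9 -> changes
  Option D: v=28, gcd(9,28)=1 -> changes
  Option E: v=65, gcd(9,65)=1 -> changes

Answer: B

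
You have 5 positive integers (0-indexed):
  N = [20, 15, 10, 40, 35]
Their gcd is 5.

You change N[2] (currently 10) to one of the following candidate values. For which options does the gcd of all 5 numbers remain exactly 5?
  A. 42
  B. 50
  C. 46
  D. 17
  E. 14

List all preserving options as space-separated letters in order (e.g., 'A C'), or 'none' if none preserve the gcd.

Old gcd = 5; gcd of others (without N[2]) = 5
New gcd for candidate v: gcd(5, v). Preserves old gcd iff gcd(5, v) = 5.
  Option A: v=42, gcd(5,42)=1 -> changes
  Option B: v=50, gcd(5,50)=5 -> preserves
  Option C: v=46, gcd(5,46)=1 -> changes
  Option D: v=17, gcd(5,17)=1 -> changes
  Option E: v=14, gcd(5,14)=1 -> changes

Answer: B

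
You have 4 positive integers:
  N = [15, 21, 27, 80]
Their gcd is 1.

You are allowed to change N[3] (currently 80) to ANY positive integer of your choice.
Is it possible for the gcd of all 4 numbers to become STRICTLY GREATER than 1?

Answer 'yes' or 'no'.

Answer: yes

Derivation:
Current gcd = 1
gcd of all OTHER numbers (without N[3]=80): gcd([15, 21, 27]) = 3
The new gcd after any change is gcd(3, new_value).
This can be at most 3.
Since 3 > old gcd 1, the gcd CAN increase (e.g., set N[3] = 3).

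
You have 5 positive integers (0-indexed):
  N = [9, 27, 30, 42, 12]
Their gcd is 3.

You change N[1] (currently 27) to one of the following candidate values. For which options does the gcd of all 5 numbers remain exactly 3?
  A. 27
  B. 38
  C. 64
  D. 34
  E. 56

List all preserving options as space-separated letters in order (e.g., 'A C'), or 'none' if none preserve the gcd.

Old gcd = 3; gcd of others (without N[1]) = 3
New gcd for candidate v: gcd(3, v). Preserves old gcd iff gcd(3, v) = 3.
  Option A: v=27, gcd(3,27)=3 -> preserves
  Option B: v=38, gcd(3,38)=1 -> changes
  Option C: v=64, gcd(3,64)=1 -> changes
  Option D: v=34, gcd(3,34)=1 -> changes
  Option E: v=56, gcd(3,56)=1 -> changes

Answer: A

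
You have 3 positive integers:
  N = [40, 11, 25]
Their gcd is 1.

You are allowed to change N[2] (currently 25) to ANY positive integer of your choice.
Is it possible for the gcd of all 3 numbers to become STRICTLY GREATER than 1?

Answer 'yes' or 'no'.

Answer: no

Derivation:
Current gcd = 1
gcd of all OTHER numbers (without N[2]=25): gcd([40, 11]) = 1
The new gcd after any change is gcd(1, new_value).
This can be at most 1.
Since 1 = old gcd 1, the gcd can only stay the same or decrease.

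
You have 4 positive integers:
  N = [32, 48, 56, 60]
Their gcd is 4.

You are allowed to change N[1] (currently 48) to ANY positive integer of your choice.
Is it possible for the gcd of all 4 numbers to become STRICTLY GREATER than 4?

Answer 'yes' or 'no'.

Current gcd = 4
gcd of all OTHER numbers (without N[1]=48): gcd([32, 56, 60]) = 4
The new gcd after any change is gcd(4, new_value).
This can be at most 4.
Since 4 = old gcd 4, the gcd can only stay the same or decrease.

Answer: no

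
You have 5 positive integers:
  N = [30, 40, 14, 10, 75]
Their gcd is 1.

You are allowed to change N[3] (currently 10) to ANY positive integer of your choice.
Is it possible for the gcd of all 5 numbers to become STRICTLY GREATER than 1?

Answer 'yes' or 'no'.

Answer: no

Derivation:
Current gcd = 1
gcd of all OTHER numbers (without N[3]=10): gcd([30, 40, 14, 75]) = 1
The new gcd after any change is gcd(1, new_value).
This can be at most 1.
Since 1 = old gcd 1, the gcd can only stay the same or decrease.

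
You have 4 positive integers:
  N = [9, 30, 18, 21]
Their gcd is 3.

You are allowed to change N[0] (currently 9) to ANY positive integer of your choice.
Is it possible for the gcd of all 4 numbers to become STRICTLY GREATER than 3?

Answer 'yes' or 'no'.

Current gcd = 3
gcd of all OTHER numbers (without N[0]=9): gcd([30, 18, 21]) = 3
The new gcd after any change is gcd(3, new_value).
This can be at most 3.
Since 3 = old gcd 3, the gcd can only stay the same or decrease.

Answer: no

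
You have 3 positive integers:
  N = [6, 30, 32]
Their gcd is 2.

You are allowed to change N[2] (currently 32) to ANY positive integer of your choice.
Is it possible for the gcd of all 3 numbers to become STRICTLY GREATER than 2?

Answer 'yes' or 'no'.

Current gcd = 2
gcd of all OTHER numbers (without N[2]=32): gcd([6, 30]) = 6
The new gcd after any change is gcd(6, new_value).
This can be at most 6.
Since 6 > old gcd 2, the gcd CAN increase (e.g., set N[2] = 6).

Answer: yes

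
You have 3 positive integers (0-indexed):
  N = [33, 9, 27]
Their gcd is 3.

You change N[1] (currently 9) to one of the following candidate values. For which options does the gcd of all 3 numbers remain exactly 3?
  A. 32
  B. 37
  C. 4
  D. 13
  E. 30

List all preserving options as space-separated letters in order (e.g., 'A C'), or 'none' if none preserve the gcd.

Answer: E

Derivation:
Old gcd = 3; gcd of others (without N[1]) = 3
New gcd for candidate v: gcd(3, v). Preserves old gcd iff gcd(3, v) = 3.
  Option A: v=32, gcd(3,32)=1 -> changes
  Option B: v=37, gcd(3,37)=1 -> changes
  Option C: v=4, gcd(3,4)=1 -> changes
  Option D: v=13, gcd(3,13)=1 -> changes
  Option E: v=30, gcd(3,30)=3 -> preserves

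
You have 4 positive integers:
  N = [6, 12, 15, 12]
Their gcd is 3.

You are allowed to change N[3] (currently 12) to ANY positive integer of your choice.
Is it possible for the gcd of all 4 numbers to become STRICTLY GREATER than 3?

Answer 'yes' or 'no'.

Answer: no

Derivation:
Current gcd = 3
gcd of all OTHER numbers (without N[3]=12): gcd([6, 12, 15]) = 3
The new gcd after any change is gcd(3, new_value).
This can be at most 3.
Since 3 = old gcd 3, the gcd can only stay the same or decrease.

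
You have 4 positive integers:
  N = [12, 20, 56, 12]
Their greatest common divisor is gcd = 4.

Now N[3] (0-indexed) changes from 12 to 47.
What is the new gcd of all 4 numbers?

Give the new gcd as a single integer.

Numbers: [12, 20, 56, 12], gcd = 4
Change: index 3, 12 -> 47
gcd of the OTHER numbers (without index 3): gcd([12, 20, 56]) = 4
New gcd = gcd(g_others, new_val) = gcd(4, 47) = 1

Answer: 1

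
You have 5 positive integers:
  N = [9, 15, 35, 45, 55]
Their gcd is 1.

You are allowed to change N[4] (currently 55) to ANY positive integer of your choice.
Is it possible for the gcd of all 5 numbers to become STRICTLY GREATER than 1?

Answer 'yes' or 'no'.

Answer: no

Derivation:
Current gcd = 1
gcd of all OTHER numbers (without N[4]=55): gcd([9, 15, 35, 45]) = 1
The new gcd after any change is gcd(1, new_value).
This can be at most 1.
Since 1 = old gcd 1, the gcd can only stay the same or decrease.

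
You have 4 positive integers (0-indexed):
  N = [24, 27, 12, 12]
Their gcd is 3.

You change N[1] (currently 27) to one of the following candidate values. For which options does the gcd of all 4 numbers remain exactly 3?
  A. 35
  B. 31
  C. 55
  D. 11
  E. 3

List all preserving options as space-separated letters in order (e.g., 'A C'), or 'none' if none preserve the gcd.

Old gcd = 3; gcd of others (without N[1]) = 12
New gcd for candidate v: gcd(12, v). Preserves old gcd iff gcd(12, v) = 3.
  Option A: v=35, gcd(12,35)=1 -> changes
  Option B: v=31, gcd(12,31)=1 -> changes
  Option C: v=55, gcd(12,55)=1 -> changes
  Option D: v=11, gcd(12,11)=1 -> changes
  Option E: v=3, gcd(12,3)=3 -> preserves

Answer: E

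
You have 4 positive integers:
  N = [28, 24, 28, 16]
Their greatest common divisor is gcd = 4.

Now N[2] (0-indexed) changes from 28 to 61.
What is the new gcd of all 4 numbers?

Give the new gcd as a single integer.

Numbers: [28, 24, 28, 16], gcd = 4
Change: index 2, 28 -> 61
gcd of the OTHER numbers (without index 2): gcd([28, 24, 16]) = 4
New gcd = gcd(g_others, new_val) = gcd(4, 61) = 1

Answer: 1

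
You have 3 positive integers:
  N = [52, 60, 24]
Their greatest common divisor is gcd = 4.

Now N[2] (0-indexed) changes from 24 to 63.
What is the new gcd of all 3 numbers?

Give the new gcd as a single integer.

Answer: 1

Derivation:
Numbers: [52, 60, 24], gcd = 4
Change: index 2, 24 -> 63
gcd of the OTHER numbers (without index 2): gcd([52, 60]) = 4
New gcd = gcd(g_others, new_val) = gcd(4, 63) = 1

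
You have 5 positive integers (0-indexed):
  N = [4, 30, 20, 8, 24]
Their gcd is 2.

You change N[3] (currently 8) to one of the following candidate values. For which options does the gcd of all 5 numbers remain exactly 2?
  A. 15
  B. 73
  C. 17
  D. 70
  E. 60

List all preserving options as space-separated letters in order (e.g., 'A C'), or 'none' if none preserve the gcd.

Old gcd = 2; gcd of others (without N[3]) = 2
New gcd for candidate v: gcd(2, v). Preserves old gcd iff gcd(2, v) = 2.
  Option A: v=15, gcd(2,15)=1 -> changes
  Option B: v=73, gcd(2,73)=1 -> changes
  Option C: v=17, gcd(2,17)=1 -> changes
  Option D: v=70, gcd(2,70)=2 -> preserves
  Option E: v=60, gcd(2,60)=2 -> preserves

Answer: D E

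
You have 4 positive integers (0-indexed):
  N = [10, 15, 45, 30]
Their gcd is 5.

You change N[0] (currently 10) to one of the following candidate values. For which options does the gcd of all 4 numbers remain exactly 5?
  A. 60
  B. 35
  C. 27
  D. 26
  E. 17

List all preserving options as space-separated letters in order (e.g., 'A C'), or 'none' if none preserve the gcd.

Old gcd = 5; gcd of others (without N[0]) = 15
New gcd for candidate v: gcd(15, v). Preserves old gcd iff gcd(15, v) = 5.
  Option A: v=60, gcd(15,60)=15 -> changes
  Option B: v=35, gcd(15,35)=5 -> preserves
  Option C: v=27, gcd(15,27)=3 -> changes
  Option D: v=26, gcd(15,26)=1 -> changes
  Option E: v=17, gcd(15,17)=1 -> changes

Answer: B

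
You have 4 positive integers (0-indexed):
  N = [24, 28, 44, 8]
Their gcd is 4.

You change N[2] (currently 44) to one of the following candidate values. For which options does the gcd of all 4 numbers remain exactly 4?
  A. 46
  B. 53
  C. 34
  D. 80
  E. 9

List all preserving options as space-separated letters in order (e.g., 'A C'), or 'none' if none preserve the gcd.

Old gcd = 4; gcd of others (without N[2]) = 4
New gcd for candidate v: gcd(4, v). Preserves old gcd iff gcd(4, v) = 4.
  Option A: v=46, gcd(4,46)=2 -> changes
  Option B: v=53, gcd(4,53)=1 -> changes
  Option C: v=34, gcd(4,34)=2 -> changes
  Option D: v=80, gcd(4,80)=4 -> preserves
  Option E: v=9, gcd(4,9)=1 -> changes

Answer: D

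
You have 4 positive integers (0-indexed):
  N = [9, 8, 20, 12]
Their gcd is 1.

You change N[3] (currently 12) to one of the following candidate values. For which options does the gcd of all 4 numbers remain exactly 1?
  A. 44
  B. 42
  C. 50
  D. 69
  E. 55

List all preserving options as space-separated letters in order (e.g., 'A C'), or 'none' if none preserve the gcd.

Old gcd = 1; gcd of others (without N[3]) = 1
New gcd for candidate v: gcd(1, v). Preserves old gcd iff gcd(1, v) = 1.
  Option A: v=44, gcd(1,44)=1 -> preserves
  Option B: v=42, gcd(1,42)=1 -> preserves
  Option C: v=50, gcd(1,50)=1 -> preserves
  Option D: v=69, gcd(1,69)=1 -> preserves
  Option E: v=55, gcd(1,55)=1 -> preserves

Answer: A B C D E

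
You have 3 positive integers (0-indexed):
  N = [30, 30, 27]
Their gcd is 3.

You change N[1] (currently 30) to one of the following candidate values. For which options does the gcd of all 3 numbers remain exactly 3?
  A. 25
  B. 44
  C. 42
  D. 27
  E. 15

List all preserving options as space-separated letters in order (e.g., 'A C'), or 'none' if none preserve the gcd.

Answer: C D E

Derivation:
Old gcd = 3; gcd of others (without N[1]) = 3
New gcd for candidate v: gcd(3, v). Preserves old gcd iff gcd(3, v) = 3.
  Option A: v=25, gcd(3,25)=1 -> changes
  Option B: v=44, gcd(3,44)=1 -> changes
  Option C: v=42, gcd(3,42)=3 -> preserves
  Option D: v=27, gcd(3,27)=3 -> preserves
  Option E: v=15, gcd(3,15)=3 -> preserves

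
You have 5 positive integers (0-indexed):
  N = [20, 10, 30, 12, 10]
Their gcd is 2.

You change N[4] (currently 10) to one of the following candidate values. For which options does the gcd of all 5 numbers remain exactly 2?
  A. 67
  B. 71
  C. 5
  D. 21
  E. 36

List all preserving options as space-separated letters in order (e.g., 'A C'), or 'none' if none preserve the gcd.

Old gcd = 2; gcd of others (without N[4]) = 2
New gcd for candidate v: gcd(2, v). Preserves old gcd iff gcd(2, v) = 2.
  Option A: v=67, gcd(2,67)=1 -> changes
  Option B: v=71, gcd(2,71)=1 -> changes
  Option C: v=5, gcd(2,5)=1 -> changes
  Option D: v=21, gcd(2,21)=1 -> changes
  Option E: v=36, gcd(2,36)=2 -> preserves

Answer: E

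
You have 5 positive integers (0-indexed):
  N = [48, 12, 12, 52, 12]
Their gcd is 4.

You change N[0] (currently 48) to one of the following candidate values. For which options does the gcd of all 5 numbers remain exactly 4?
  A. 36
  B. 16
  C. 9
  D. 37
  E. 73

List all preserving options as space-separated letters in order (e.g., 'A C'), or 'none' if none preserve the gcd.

Answer: A B

Derivation:
Old gcd = 4; gcd of others (without N[0]) = 4
New gcd for candidate v: gcd(4, v). Preserves old gcd iff gcd(4, v) = 4.
  Option A: v=36, gcd(4,36)=4 -> preserves
  Option B: v=16, gcd(4,16)=4 -> preserves
  Option C: v=9, gcd(4,9)=1 -> changes
  Option D: v=37, gcd(4,37)=1 -> changes
  Option E: v=73, gcd(4,73)=1 -> changes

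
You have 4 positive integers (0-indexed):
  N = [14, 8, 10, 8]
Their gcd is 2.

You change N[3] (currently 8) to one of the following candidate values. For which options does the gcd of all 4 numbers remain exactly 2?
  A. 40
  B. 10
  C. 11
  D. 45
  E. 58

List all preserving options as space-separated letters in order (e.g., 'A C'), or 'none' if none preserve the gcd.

Old gcd = 2; gcd of others (without N[3]) = 2
New gcd for candidate v: gcd(2, v). Preserves old gcd iff gcd(2, v) = 2.
  Option A: v=40, gcd(2,40)=2 -> preserves
  Option B: v=10, gcd(2,10)=2 -> preserves
  Option C: v=11, gcd(2,11)=1 -> changes
  Option D: v=45, gcd(2,45)=1 -> changes
  Option E: v=58, gcd(2,58)=2 -> preserves

Answer: A B E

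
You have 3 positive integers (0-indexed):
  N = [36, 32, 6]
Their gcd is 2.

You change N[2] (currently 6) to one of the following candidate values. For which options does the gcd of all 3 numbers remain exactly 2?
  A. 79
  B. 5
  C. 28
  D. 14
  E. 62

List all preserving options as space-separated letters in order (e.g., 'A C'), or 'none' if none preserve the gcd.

Old gcd = 2; gcd of others (without N[2]) = 4
New gcd for candidate v: gcd(4, v). Preserves old gcd iff gcd(4, v) = 2.
  Option A: v=79, gcd(4,79)=1 -> changes
  Option B: v=5, gcd(4,5)=1 -> changes
  Option C: v=28, gcd(4,28)=4 -> changes
  Option D: v=14, gcd(4,14)=2 -> preserves
  Option E: v=62, gcd(4,62)=2 -> preserves

Answer: D E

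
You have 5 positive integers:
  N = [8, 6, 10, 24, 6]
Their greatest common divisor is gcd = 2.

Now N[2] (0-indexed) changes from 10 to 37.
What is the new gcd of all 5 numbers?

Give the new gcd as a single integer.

Numbers: [8, 6, 10, 24, 6], gcd = 2
Change: index 2, 10 -> 37
gcd of the OTHER numbers (without index 2): gcd([8, 6, 24, 6]) = 2
New gcd = gcd(g_others, new_val) = gcd(2, 37) = 1

Answer: 1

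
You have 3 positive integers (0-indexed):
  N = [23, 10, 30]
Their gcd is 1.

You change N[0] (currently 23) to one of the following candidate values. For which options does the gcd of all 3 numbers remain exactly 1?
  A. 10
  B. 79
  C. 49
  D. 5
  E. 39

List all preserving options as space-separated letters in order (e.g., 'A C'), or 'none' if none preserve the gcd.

Answer: B C E

Derivation:
Old gcd = 1; gcd of others (without N[0]) = 10
New gcd for candidate v: gcd(10, v). Preserves old gcd iff gcd(10, v) = 1.
  Option A: v=10, gcd(10,10)=10 -> changes
  Option B: v=79, gcd(10,79)=1 -> preserves
  Option C: v=49, gcd(10,49)=1 -> preserves
  Option D: v=5, gcd(10,5)=5 -> changes
  Option E: v=39, gcd(10,39)=1 -> preserves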